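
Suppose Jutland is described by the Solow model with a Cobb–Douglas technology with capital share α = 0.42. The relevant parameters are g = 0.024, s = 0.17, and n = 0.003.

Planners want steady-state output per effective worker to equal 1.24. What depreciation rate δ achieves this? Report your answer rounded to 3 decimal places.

At the steady state, Δk = 0, so s·k^α = (n + g + δ)·k.
Since y* = [s/(n + g + δ)]^(α/(1−α)), we have s/(n + g + δ) = (y*)^((1−α)/α) = 1.24^1.381 = 1.3459.
Therefore n + g + δ = s / 1.3459 = 0.17 / 1.3459 = 0.1263, so δ = 0.1263 − 0.027 = 0.0993.

δ ≈ 0.099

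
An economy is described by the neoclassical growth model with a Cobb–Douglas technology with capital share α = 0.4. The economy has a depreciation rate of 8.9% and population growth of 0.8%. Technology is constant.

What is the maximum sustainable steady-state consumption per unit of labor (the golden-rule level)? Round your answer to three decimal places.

At the golden rule, f'(k) = n + δ, so α·k^(α−1) = n + δ and k_gold = (α/(n + δ))^(1/(1−α)).
k_gold = (0.4/0.097)^(1/0.6) = 4.1237^1.6667 ≈ 10.6047
c_gold = f(k_gold) − (n + δ)·k_gold = 2.5716 − 0.097×10.6047 ≈ 1.5429

c_gold ≈ 1.543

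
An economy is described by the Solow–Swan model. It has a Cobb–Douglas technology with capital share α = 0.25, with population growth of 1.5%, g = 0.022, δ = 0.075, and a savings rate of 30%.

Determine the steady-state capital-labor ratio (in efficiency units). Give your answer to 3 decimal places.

Steady state requires s·f(k) = (n + g + δ)·k, i.e. s·k^α = (n + g + δ)·k.
Dividing both sides by k: k^(1−α) = s / (n + g + δ).
k^0.75 = 0.30 / (0.015 + 0.022 + 0.075) = 0.30 / 0.112 = 2.6786
k* = 2.6786^(1/0.75) ≈ 3.7200

k* ≈ 3.720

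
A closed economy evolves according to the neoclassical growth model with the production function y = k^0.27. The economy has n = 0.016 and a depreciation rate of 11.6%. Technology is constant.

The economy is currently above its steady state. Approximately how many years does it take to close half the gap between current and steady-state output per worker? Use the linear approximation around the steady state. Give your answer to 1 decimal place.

about 7.2 years

Near the steady state the convergence rate is λ = (1 − α)(n + δ).
λ = (1 − 0.27) × 0.132 = 0.73 × 0.132 = 0.09636
Half-life = ln 2 / λ = 0.6931 / 0.09636 ≈ 7.19 years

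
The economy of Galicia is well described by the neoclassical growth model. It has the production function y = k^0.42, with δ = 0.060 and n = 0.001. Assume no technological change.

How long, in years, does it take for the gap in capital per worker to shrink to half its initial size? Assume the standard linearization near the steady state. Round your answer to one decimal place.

half-life ≈ 19.6 years

Near the steady state the convergence rate is λ = (1 − α)(n + δ).
λ = (1 − 0.42) × 0.061 = 0.58 × 0.061 = 0.03538
Half-life = ln 2 / λ = 0.6931 / 0.03538 ≈ 19.59 years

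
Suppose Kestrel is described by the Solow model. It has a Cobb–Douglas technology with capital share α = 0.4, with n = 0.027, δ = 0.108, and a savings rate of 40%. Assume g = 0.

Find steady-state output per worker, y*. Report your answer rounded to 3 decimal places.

In steady state, investment equals break-even investment: s·k^α = (n + δ)·k.
Rearranging, k^(1−α) = s / (n + δ).
k^0.6 = 0.40 / (0.027 + 0.108) = 0.40 / 0.135 = 2.9630
k* = 2.9630^(1/0.6) ≈ 6.1125
y* = (k*)^α = 6.1125^0.4 ≈ 2.0629

y* ≈ 2.063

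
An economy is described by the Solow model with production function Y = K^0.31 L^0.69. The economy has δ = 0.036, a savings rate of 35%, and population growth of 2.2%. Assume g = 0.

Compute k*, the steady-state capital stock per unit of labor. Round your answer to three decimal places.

k* = 13.532

At the steady state, Δk = 0, so s·k^α = (n + δ)·k.
Rearranging, k^(1−α) = s / (n + δ).
k^0.69 = 0.35 / (0.022 + 0.036) = 0.35 / 0.058 = 6.0345
k* = 6.0345^(1/0.69) ≈ 13.5321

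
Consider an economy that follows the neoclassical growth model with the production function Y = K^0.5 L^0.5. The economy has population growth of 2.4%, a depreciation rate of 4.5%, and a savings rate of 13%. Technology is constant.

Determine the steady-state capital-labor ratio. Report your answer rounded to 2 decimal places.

k* = 3.55

In steady state, investment equals break-even investment: s·k^α = (n + δ)·k.
Rearranging, k^(1−α) = s / (n + δ).
k^0.5 = 0.13 / (0.024 + 0.045) = 0.13 / 0.069 = 1.8841
k* = 1.8841^(1/0.5) ≈ 3.5498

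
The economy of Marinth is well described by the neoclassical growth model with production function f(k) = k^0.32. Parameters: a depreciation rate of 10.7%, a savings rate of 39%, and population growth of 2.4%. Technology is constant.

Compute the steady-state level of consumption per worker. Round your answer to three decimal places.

At the steady state, Δk = 0, so s·k^α = (n + δ)·k.
Rearranging, k^(1−α) = s / (n + δ).
k^0.68 = 0.39 / (0.024 + 0.107) = 0.39 / 0.131 = 2.9771
k* = 2.9771^(1/0.68) ≈ 4.9746
y* = (k*)^α = 4.9746^0.32 ≈ 1.6709
c* = (1 − s)·y* = (1 − 0.39) × 1.6709 ≈ 1.0192

c* ≈ 1.019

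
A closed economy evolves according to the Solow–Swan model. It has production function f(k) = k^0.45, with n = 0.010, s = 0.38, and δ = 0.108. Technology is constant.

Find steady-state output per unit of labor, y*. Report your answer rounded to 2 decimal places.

y* ≈ 2.60

At the steady state, Δk = 0, so s·k^α = (n + δ)·k.
Dividing both sides by k: k^(1−α) = s / (n + δ).
k^0.55 = 0.38 / (0.010 + 0.108) = 0.38 / 0.118 = 3.2203
k* = 3.2203^(1/0.55) ≈ 8.3839
y* = (k*)^α = 8.3839^0.45 ≈ 2.6035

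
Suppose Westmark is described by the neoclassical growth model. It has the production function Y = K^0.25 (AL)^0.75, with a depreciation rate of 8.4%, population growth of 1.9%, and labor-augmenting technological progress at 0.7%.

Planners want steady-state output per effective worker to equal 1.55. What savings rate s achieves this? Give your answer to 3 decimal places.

In steady state, investment equals break-even investment: s·k^α = (n + g + δ)·k.
Since y* = [s/(n + g + δ)]^(α/(1−α)), we have s/(n + g + δ) = (y*)^((1−α)/α) = 1.55^3 = 3.7239.
Therefore s = 3.7239 × (n + g + δ) = 3.7239 × 0.110 = 0.4096.

s ≈ 0.410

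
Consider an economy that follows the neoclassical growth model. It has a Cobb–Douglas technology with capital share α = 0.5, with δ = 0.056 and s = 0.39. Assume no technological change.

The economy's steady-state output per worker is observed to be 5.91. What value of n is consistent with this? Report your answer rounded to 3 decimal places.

In steady state, investment equals break-even investment: s·k^α = (n + δ)·k.
Since y* = [s/(n + δ)]^(α/(1−α)), we have s/(n + δ) = (y*)^((1−α)/α) = 5.91^1 = 5.9100.
Therefore n + δ = s / 5.9100 = 0.39 / 5.9100 = 0.0660, so n = 0.0660 − 0.056 = 0.0100.

n ≈ 0.010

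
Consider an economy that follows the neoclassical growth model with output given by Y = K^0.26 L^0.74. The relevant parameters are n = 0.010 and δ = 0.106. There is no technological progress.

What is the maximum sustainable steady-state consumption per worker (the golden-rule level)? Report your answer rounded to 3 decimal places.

At the golden rule, f'(k) = n + δ, so α·k^(α−1) = n + δ and k_gold = (α/(n + δ))^(1/(1−α)).
k_gold = (0.26/0.116)^(1/0.74) = 2.2414^1.3514 ≈ 2.9764
c_gold = f(k_gold) − (n + δ)·k_gold = 1.3279 − 0.116×2.9764 ≈ 0.9826

c_gold ≈ 0.983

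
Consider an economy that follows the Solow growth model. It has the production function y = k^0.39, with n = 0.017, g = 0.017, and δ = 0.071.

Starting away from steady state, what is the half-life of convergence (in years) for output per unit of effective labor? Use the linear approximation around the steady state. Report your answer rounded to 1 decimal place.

Near the steady state the convergence rate is λ = (1 − α)(n + g + δ).
λ = (1 − 0.39) × 0.105 = 0.61 × 0.105 = 0.06405
Half-life = ln 2 / λ = 0.6931 / 0.06405 ≈ 10.82 years

about 10.8 years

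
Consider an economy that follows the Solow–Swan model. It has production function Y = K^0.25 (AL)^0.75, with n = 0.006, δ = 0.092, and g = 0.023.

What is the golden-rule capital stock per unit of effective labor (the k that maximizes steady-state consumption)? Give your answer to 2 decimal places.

k_gold ≈ 2.63

The golden rule sets f'(k) = n + g + δ, i.e. α·k^(α−1) = n + g + δ.
So k^(1−α) = α / (n + g + δ) = 0.25 / 0.121 = 2.0661.
k_gold = 2.0661^(1/0.75) ≈ 2.6315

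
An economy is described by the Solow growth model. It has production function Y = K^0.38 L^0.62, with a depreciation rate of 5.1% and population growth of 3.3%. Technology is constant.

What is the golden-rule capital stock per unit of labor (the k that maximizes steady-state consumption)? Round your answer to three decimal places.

k_gold ≈ 11.409

The golden rule sets f'(k) = n + δ, i.e. α·k^(α−1) = n + δ.
So k^(1−α) = α / (n + δ) = 0.38 / 0.084 = 4.5238.
k_gold = 4.5238^(1/0.62) ≈ 11.4094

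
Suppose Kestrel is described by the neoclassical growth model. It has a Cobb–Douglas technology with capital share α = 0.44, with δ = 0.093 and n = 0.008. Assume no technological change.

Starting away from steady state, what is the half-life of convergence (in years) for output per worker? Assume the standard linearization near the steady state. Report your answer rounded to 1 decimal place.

Near the steady state the convergence rate is λ = (1 − α)(n + δ).
λ = (1 − 0.44) × 0.101 = 0.56 × 0.101 = 0.05656
Half-life = ln 2 / λ = 0.6931 / 0.05656 ≈ 12.25 years

half-life ≈ 12.3 years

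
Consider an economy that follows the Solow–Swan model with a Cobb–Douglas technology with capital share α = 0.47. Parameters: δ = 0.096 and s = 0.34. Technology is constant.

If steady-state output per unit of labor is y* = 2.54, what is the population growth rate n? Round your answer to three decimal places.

In steady state, investment equals break-even investment: s·k^α = (n + δ)·k.
Since y* = [s/(n + δ)]^(α/(1−α)), we have s/(n + δ) = (y*)^((1−α)/α) = 2.54^1.1277 = 2.8611.
Therefore n + δ = s / 2.8611 = 0.34 / 2.8611 = 0.1188, so n = 0.1188 − 0.096 = 0.0228.

n ≈ 0.023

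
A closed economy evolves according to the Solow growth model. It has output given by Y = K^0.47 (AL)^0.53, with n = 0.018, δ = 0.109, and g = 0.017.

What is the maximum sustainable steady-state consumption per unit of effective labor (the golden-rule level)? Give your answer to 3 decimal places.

c_gold ≈ 1.513

At the golden rule, f'(k) = n + g + δ, so α·k^(α−1) = n + g + δ and k_gold = (α/(n + g + δ))^(1/(1−α)).
k_gold = (0.47/0.144)^(1/0.53) = 3.2639^1.8868 ≈ 9.3179
c_gold = f(k_gold) − (n + g + δ)·k_gold = 2.8548 − 0.144×9.3179 ≈ 1.5130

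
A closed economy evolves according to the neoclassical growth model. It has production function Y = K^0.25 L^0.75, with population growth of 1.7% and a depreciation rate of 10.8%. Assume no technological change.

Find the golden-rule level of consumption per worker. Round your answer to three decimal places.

At the golden rule, f'(k) = n + δ, so α·k^(α−1) = n + δ and k_gold = (α/(n + δ))^(1/(1−α)).
k_gold = (0.25/0.125)^(1/0.75) = 2.0000^1.3333 ≈ 2.5198
c_gold = f(k_gold) − (n + δ)·k_gold = 1.2599 − 0.125×2.5198 ≈ 0.9449

c_gold ≈ 0.945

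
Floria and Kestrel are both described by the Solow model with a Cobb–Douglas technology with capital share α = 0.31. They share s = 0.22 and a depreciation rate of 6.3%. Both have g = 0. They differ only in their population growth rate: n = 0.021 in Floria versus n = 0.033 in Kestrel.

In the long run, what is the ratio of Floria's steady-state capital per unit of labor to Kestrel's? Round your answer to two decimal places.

Steady-state k* = [s/(n + δ)]^(1/(1−α)), so the ratio is [ (s_F/(n + δ)_F) / (s_K/(n + δ)_K) ]^1.4493.
s_F/(n + δ)_F = 0.22/0.084 = 2.6190; s_K/(n + δ)_K = 0.22/0.096 = 2.2917.
Ratio = (2.6190/2.2917)^1.4493 = 1.1428^1.4493 ≈ 1.2134

k*_F / k*_K ≈ 1.21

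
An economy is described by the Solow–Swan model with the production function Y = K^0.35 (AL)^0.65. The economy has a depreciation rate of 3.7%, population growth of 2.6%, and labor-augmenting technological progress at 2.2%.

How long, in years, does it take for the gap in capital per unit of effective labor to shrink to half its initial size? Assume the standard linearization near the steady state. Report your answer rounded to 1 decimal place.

Near the steady state the convergence rate is λ = (1 − α)(n + g + δ).
λ = (1 − 0.35) × 0.085 = 0.65 × 0.085 = 0.05525
Half-life = ln 2 / λ = 0.6931 / 0.05525 ≈ 12.54 years

t_½ ≈ 12.5 years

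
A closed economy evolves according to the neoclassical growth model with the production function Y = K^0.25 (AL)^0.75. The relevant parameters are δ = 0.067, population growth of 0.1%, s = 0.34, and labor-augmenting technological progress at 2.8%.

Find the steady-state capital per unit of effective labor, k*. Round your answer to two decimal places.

In steady state, investment equals break-even investment: s·k^α = (n + g + δ)·k.
Rearranging, k^(1−α) = s / (n + g + δ).
k^0.75 = 0.34 / (0.001 + 0.028 + 0.067) = 0.34 / 0.096 = 3.5417
k* = 3.5417^(1/0.75) ≈ 5.3986

k* = 5.40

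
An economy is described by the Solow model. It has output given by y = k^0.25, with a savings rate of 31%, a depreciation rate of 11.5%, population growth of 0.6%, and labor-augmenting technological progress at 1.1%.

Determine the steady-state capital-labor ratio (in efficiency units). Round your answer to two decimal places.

Steady state requires s·f(k) = (n + g + δ)·k, i.e. s·k^α = (n + g + δ)·k.
Rearranging, k^(1−α) = s / (n + g + δ).
k^0.75 = 0.31 / (0.006 + 0.011 + 0.115) = 0.31 / 0.132 = 2.3485
k* = 2.3485^(1/0.75) ≈ 3.1217

k* = 3.12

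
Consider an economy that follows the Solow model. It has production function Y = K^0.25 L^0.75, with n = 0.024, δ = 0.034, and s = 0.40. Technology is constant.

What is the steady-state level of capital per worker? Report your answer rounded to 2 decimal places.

Steady state requires s·f(k) = (n + δ)·k, i.e. s·k^α = (n + δ)·k.
Rearranging, k^(1−α) = s / (n + δ).
k^0.75 = 0.40 / (0.024 + 0.034) = 0.40 / 0.058 = 6.8966
k* = 6.8966^(1/0.75) ≈ 13.1274

k* = 13.13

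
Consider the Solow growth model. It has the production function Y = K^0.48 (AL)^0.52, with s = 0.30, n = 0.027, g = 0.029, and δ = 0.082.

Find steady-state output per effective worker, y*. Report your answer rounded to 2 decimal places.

Steady state requires s·f(k) = (n + g + δ)·k, i.e. s·k^α = (n + g + δ)·k.
Dividing both sides by k: k^(1−α) = s / (n + g + δ).
k^0.52 = 0.30 / (0.027 + 0.029 + 0.082) = 0.30 / 0.138 = 2.1739
k* = 2.1739^(1/0.52) ≈ 4.4518
y* = (k*)^α = 4.4518^0.48 ≈ 2.0478

y* ≈ 2.05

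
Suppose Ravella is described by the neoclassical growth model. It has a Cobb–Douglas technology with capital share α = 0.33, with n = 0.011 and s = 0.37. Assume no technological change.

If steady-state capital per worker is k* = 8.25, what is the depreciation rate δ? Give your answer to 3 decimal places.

δ ≈ 0.079

In steady state, investment equals break-even investment: s·k^α = (n + δ)·k.
So s / (n + δ) = (k*)^(1−α) = 8.25^0.67 = 4.1117.
Therefore n + δ = s / 4.1117 = 0.37 / 4.1117 = 0.0900, so δ = 0.0900 − 0.011 = 0.0790.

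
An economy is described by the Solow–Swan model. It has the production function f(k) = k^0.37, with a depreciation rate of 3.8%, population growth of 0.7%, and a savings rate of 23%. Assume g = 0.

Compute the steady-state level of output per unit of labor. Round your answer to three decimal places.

y* ≈ 2.607

At the steady state, Δk = 0, so s·k^α = (n + δ)·k.
Rearranging, k^(1−α) = s / (n + δ).
k^0.63 = 0.23 / (0.007 + 0.038) = 0.23 / 0.045 = 5.1111
k* = 5.1111^(1/0.63) ≈ 13.3237
y* = (k*)^α = 13.3237^0.37 ≈ 2.6068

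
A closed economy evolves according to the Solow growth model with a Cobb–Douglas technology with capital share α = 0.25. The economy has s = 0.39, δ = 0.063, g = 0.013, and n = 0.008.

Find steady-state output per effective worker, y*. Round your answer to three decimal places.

y* = 1.668

At the steady state, Δk = 0, so s·k^α = (n + g + δ)·k.
Rearranging, k^(1−α) = s / (n + g + δ).
k^0.75 = 0.39 / (0.008 + 0.013 + 0.063) = 0.39 / 0.084 = 4.6429
k* = 4.6429^(1/0.75) ≈ 7.7456
y* = (k*)^α = 7.7456^0.25 ≈ 1.6683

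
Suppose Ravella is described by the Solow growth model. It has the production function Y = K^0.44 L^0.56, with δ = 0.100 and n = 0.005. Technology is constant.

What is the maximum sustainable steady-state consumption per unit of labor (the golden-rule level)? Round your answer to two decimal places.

At the golden rule, f'(k) = n + δ, so α·k^(α−1) = n + δ and k_gold = (α/(n + δ))^(1/(1−α)).
k_gold = (0.44/0.105)^(1/0.56) = 4.1905^1.7857 ≈ 12.9175
c_gold = f(k_gold) − (n + δ)·k_gold = 3.0826 − 0.105×12.9175 ≈ 1.7263

c_gold ≈ 1.73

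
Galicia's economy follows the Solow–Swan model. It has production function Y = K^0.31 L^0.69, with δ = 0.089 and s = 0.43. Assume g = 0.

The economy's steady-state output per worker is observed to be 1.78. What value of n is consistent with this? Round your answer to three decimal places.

In steady state, investment equals break-even investment: s·k^α = (n + δ)·k.
Since y* = [s/(n + δ)]^(α/(1−α)), we have s/(n + δ) = (y*)^((1−α)/α) = 1.78^2.2258 = 3.6090.
Therefore n + δ = s / 3.6090 = 0.43 / 3.6090 = 0.1191, so n = 0.1191 − 0.089 = 0.0301.

n ≈ 0.030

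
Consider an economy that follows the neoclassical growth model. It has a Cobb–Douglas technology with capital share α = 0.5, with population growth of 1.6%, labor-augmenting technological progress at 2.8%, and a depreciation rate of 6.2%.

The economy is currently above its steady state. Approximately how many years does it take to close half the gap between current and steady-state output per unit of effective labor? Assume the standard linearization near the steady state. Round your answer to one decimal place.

Near the steady state the convergence rate is λ = (1 − α)(n + g + δ).
λ = (1 − 0.5) × 0.106 = 0.5 × 0.106 = 0.0530
Half-life = ln 2 / λ = 0.6931 / 0.0530 ≈ 13.08 years

about 13.1 years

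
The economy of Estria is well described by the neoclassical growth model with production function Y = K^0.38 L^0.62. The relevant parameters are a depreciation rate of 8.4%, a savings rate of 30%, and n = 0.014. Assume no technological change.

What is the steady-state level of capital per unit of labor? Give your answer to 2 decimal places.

k* = 6.08

In steady state, investment equals break-even investment: s·k^α = (n + δ)·k.
Dividing both sides by k: k^(1−α) = s / (n + δ).
k^0.62 = 0.30 / (0.014 + 0.084) = 0.30 / 0.098 = 3.0612
k* = 3.0612^(1/0.62) ≈ 6.0771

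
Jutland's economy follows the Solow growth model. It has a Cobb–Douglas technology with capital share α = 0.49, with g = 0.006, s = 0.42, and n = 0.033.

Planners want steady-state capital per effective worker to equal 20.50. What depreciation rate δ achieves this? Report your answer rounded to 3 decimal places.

δ ≈ 0.051

Steady state requires s·f(k) = (n + g + δ)·k, i.e. s·k^α = (n + g + δ)·k.
So s / (n + g + δ) = (k*)^(1−α) = 20.50^0.51 = 4.6665.
Therefore n + g + δ = s / 4.6665 = 0.42 / 4.6665 = 0.0900, so δ = 0.0900 − 0.039 = 0.0510.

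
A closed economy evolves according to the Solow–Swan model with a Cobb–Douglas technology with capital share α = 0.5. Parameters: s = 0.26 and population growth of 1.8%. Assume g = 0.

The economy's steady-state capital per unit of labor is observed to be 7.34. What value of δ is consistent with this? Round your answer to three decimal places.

δ ≈ 0.078

Steady state requires s·f(k) = (n + δ)·k, i.e. s·k^α = (n + δ)·k.
So s / (n + δ) = (k*)^(1−α) = 7.34^0.5 = 2.7092.
Therefore n + δ = s / 2.7092 = 0.26 / 2.7092 = 0.0960, so δ = 0.0960 − 0.018 = 0.0780.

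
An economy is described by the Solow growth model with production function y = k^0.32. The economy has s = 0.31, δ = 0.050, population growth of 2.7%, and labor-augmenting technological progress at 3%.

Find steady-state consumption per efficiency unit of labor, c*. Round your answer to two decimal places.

In steady state, investment equals break-even investment: s·k^α = (n + g + δ)·k.
Dividing both sides by k: k^(1−α) = s / (n + g + δ).
k^0.68 = 0.31 / (0.027 + 0.030 + 0.050) = 0.31 / 0.107 = 2.8972
k* = 2.8972^(1/0.68) ≈ 4.7795
y* = (k*)^α = 4.7795^0.32 ≈ 1.6497
c* = (1 − s)·y* = (1 − 0.31) × 1.6497 ≈ 1.1383

c* = 1.14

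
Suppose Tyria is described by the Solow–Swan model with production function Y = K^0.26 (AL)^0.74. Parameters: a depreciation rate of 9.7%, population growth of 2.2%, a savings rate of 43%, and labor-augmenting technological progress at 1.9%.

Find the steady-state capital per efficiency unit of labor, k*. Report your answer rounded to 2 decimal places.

k* = 4.65

At the steady state, Δk = 0, so s·k^α = (n + g + δ)·k.
Dividing both sides by k: k^(1−α) = s / (n + g + δ).
k^0.74 = 0.43 / (0.022 + 0.019 + 0.097) = 0.43 / 0.138 = 3.1159
k* = 3.1159^(1/0.74) ≈ 4.6452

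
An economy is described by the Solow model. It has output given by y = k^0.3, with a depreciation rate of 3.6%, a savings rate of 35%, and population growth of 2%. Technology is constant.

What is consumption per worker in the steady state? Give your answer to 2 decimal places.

c* ≈ 1.43

In steady state, investment equals break-even investment: s·k^α = (n + δ)·k.
Dividing both sides by k: k^(1−α) = s / (n + δ).
k^0.7 = 0.35 / (0.020 + 0.036) = 0.35 / 0.056 = 6.2500
k* = 6.2500^(1/0.7) ≈ 13.7079
y* = (k*)^α = 13.7079^0.3 ≈ 2.1933
c* = (1 − s)·y* = (1 − 0.35) × 2.1933 ≈ 1.4256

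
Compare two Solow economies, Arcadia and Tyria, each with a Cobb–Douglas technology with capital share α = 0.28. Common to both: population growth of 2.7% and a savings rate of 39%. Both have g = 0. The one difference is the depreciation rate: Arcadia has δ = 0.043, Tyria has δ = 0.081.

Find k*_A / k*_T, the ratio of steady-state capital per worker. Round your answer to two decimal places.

k*_A / k*_T ≈ 1.83

Steady-state k* = [s/(n + δ)]^(1/(1−α)), so the ratio is [ (s_A/(n + δ)_A) / (s_T/(n + δ)_T) ]^1.3889.
s_A/(n + δ)_A = 0.39/0.070 = 5.5714; s_T/(n + δ)_T = 0.39/0.108 = 3.6111.
Ratio = (5.5714/3.6111)^1.3889 = 1.5429^1.3889 ≈ 1.8263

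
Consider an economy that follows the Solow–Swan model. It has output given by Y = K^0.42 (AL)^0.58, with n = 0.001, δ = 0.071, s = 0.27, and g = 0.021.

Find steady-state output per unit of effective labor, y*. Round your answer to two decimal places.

y* ≈ 2.16

In steady state, investment equals break-even investment: s·k^α = (n + g + δ)·k.
Rearranging, k^(1−α) = s / (n + g + δ).
k^0.58 = 0.27 / (0.001 + 0.021 + 0.071) = 0.27 / 0.093 = 2.9032
k* = 2.9032^(1/0.58) ≈ 6.2815
y* = (k*)^α = 6.2815^0.42 ≈ 2.1636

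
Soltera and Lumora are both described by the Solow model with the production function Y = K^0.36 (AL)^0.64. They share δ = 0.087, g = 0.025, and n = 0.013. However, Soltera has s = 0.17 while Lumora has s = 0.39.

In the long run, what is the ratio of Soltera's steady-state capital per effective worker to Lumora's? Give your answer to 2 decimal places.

Steady-state k* = [s/(n + g + δ)]^(1/(1−α)), so the ratio is [ (s_S/(n + g + δ)_S) / (s_L/(n + g + δ)_L) ]^1.5625.
s_S/(n + g + δ)_S = 0.17/0.125 = 1.3600; s_L/(n + g + δ)_L = 0.39/0.125 = 3.1200.
Ratio = (1.3600/3.1200)^1.5625 = 0.4359^1.5625 ≈ 0.2732

ratio ≈ 0.27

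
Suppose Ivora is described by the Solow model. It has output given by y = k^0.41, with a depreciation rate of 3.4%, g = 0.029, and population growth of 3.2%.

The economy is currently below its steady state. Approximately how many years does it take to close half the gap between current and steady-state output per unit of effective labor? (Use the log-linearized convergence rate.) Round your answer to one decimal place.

Near the steady state the convergence rate is λ = (1 − α)(n + g + δ).
λ = (1 − 0.41) × 0.095 = 0.59 × 0.095 = 0.05605
Half-life = ln 2 / λ = 0.6931 / 0.05605 ≈ 12.37 years

about 12.4 years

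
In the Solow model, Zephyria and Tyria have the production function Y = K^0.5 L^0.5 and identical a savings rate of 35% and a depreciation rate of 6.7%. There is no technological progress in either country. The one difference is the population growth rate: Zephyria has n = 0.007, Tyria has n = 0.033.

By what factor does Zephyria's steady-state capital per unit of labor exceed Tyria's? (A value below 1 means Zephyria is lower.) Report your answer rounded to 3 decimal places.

Steady-state k* = [s/(n + δ)]^(1/(1−α)), so the ratio is [ (s_Z/(n + δ)_Z) / (s_T/(n + δ)_T) ]^2.
s_Z/(n + δ)_Z = 0.35/0.074 = 4.7297; s_T/(n + δ)_T = 0.35/0.100 = 3.5000.
Ratio = (4.7297/3.5000)^2 = 1.3513^2 ≈ 1.8260

ratio ≈ 1.826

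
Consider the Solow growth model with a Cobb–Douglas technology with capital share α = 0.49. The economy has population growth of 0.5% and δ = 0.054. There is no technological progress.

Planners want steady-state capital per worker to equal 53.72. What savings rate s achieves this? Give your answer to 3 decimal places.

At the steady state, Δk = 0, so s·k^α = (n + δ)·k.
So s / (n + δ) = (k*)^(1−α) = 53.72^0.51 = 7.6273.
Therefore s = 7.6273 × (n + δ) = 7.6273 × 0.059 = 0.4500.

s ≈ 0.450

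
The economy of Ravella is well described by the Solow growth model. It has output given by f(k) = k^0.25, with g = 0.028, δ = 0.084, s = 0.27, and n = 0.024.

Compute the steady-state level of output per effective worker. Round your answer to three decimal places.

Steady state requires s·f(k) = (n + g + δ)·k, i.e. s·k^α = (n + g + δ)·k.
Dividing both sides by k: k^(1−α) = s / (n + g + δ).
k^0.75 = 0.27 / (0.024 + 0.028 + 0.084) = 0.27 / 0.136 = 1.9853
k* = 1.9853^(1/0.75) ≈ 2.4952
y* = (k*)^α = 2.4952^0.25 ≈ 1.2568

y* = 1.257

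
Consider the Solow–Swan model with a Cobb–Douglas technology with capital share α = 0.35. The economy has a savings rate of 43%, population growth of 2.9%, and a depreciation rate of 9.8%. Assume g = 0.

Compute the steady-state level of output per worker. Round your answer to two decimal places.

At the steady state, Δk = 0, so s·k^α = (n + δ)·k.
Dividing both sides by k: k^(1−α) = s / (n + δ).
k^0.65 = 0.43 / (0.029 + 0.098) = 0.43 / 0.127 = 3.3858
k* = 3.3858^(1/0.65) ≈ 6.5293
y* = (k*)^α = 6.5293^0.35 ≈ 1.9284

y* ≈ 1.93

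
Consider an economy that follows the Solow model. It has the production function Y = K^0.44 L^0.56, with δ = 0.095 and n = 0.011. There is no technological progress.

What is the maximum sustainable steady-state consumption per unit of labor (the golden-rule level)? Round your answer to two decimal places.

c_gold ≈ 1.71

At the golden rule, f'(k) = n + δ, so α·k^(α−1) = n + δ and k_gold = (α/(n + δ))^(1/(1−α)).
k_gold = (0.44/0.106)^(1/0.56) = 4.1509^1.7857 ≈ 12.7004
c_gold = f(k_gold) − (n + δ)·k_gold = 3.0597 − 0.106×12.7004 ≈ 1.7135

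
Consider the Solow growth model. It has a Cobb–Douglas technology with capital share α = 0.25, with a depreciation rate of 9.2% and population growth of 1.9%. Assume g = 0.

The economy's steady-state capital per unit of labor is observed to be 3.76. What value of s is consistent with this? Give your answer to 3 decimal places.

Steady state requires s·f(k) = (n + δ)·k, i.e. s·k^α = (n + δ)·k.
So s / (n + δ) = (k*)^(1−α) = 3.76^0.75 = 2.7002.
Therefore s = 2.7002 × (n + δ) = 2.7002 × 0.111 = 0.2997.

s ≈ 0.300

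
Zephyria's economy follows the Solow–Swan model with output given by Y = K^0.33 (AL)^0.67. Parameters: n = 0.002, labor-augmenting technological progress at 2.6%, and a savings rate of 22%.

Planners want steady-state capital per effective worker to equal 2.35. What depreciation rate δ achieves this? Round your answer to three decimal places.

δ ≈ 0.096

At the steady state, Δk = 0, so s·k^α = (n + g + δ)·k.
So s / (n + g + δ) = (k*)^(1−α) = 2.35^0.67 = 1.7726.
Therefore n + g + δ = s / 1.7726 = 0.22 / 1.7726 = 0.1241, so δ = 0.1241 − 0.028 = 0.0961.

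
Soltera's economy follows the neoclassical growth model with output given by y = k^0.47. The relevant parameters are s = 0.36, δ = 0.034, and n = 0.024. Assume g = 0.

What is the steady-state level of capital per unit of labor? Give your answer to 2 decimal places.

At the steady state, Δk = 0, so s·k^α = (n + δ)·k.
Rearranging, k^(1−α) = s / (n + δ).
k^0.53 = 0.36 / (0.024 + 0.034) = 0.36 / 0.058 = 6.2069
k* = 6.2069^(1/0.53) ≈ 31.3321

k* = 31.33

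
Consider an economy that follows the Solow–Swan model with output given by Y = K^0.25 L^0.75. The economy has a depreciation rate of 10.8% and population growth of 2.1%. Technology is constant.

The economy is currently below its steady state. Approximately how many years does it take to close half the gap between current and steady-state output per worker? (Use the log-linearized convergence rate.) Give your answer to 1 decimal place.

Near the steady state the convergence rate is λ = (1 − α)(n + δ).
λ = (1 − 0.25) × 0.129 = 0.75 × 0.129 = 0.09675
Half-life = ln 2 / λ = 0.6931 / 0.09675 ≈ 7.16 years

t_½ ≈ 7.2 years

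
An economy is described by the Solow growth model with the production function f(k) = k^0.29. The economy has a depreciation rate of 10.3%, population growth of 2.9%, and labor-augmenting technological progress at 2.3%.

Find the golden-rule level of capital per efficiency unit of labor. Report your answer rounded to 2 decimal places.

The golden rule sets f'(k) = n + g + δ, i.e. α·k^(α−1) = n + g + δ.
So k^(1−α) = α / (n + g + δ) = 0.29 / 0.155 = 1.8710.
k_gold = 1.8710^(1/0.71) ≈ 2.4166

k_gold ≈ 2.42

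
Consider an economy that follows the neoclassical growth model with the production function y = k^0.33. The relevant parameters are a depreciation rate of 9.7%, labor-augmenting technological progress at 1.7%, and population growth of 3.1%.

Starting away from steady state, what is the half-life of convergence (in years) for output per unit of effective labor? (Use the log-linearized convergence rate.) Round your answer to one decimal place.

Near the steady state the convergence rate is λ = (1 − α)(n + g + δ).
λ = (1 − 0.33) × 0.145 = 0.67 × 0.145 = 0.09715
Half-life = ln 2 / λ = 0.6931 / 0.09715 ≈ 7.13 years

t_½ ≈ 7.1 years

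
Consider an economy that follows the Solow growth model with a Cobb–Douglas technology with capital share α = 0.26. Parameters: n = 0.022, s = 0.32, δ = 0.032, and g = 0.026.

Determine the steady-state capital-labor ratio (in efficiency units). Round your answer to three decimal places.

Steady state requires s·f(k) = (n + g + δ)·k, i.e. s·k^α = (n + g + δ)·k.
Rearranging, k^(1−α) = s / (n + g + δ).
k^0.74 = 0.32 / (0.022 + 0.026 + 0.032) = 0.32 / 0.080 = 4.0000
k* = 4.0000^(1/0.74) ≈ 6.5102

k* = 6.510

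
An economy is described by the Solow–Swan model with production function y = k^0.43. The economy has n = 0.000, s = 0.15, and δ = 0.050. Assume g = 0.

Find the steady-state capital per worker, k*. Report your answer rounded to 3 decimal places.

k* ≈ 6.872

At the steady state, Δk = 0, so s·k^α = (n + δ)·k.
Dividing both sides by k: k^(1−α) = s / (n + δ).
k^0.57 = 0.15 / (0.000 + 0.050) = 0.15 / 0.050 = 3.0000
k* = 3.0000^(1/0.57) ≈ 6.8716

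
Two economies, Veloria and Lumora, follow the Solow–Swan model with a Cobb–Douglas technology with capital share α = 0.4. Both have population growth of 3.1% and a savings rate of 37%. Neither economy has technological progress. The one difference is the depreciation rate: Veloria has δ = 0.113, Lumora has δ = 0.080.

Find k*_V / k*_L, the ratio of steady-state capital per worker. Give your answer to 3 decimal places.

Steady-state k* = [s/(n + δ)]^(1/(1−α)), so the ratio is [ (s_V/(n + δ)_V) / (s_L/(n + δ)_L) ]^1.6667.
s_V/(n + δ)_V = 0.37/0.144 = 2.5694; s_L/(n + δ)_L = 0.37/0.111 = 3.3333.
Ratio = (2.5694/3.3333)^1.6667 = 0.7708^1.6667 ≈ 0.6480

k*_V / k*_L ≈ 0.648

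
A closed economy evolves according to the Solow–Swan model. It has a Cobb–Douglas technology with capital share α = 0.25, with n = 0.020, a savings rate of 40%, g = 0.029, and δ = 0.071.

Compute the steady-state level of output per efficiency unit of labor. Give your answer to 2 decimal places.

y* = 1.49

In steady state, investment equals break-even investment: s·k^α = (n + g + δ)·k.
Dividing both sides by k: k^(1−α) = s / (n + g + δ).
k^0.75 = 0.40 / (0.020 + 0.029 + 0.071) = 0.40 / 0.120 = 3.3333
k* = 3.3333^(1/0.75) ≈ 4.9793
y* = (k*)^α = 4.9793^0.25 ≈ 1.4938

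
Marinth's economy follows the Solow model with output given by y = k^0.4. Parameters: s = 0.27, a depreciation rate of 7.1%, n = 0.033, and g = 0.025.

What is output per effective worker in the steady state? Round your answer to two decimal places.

y* = 1.64

At the steady state, Δk = 0, so s·k^α = (n + g + δ)·k.
Rearranging, k^(1−α) = s / (n + g + δ).
k^0.6 = 0.27 / (0.033 + 0.025 + 0.071) = 0.27 / 0.129 = 2.0930
k* = 2.0930^(1/0.6) ≈ 3.4246
y* = (k*)^α = 3.4246^0.4 ≈ 1.6362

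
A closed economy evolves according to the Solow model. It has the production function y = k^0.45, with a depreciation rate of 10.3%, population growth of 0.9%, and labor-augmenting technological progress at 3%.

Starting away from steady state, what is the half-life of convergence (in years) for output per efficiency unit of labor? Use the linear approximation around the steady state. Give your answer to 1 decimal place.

Near the steady state the convergence rate is λ = (1 − α)(n + g + δ).
λ = (1 − 0.45) × 0.142 = 0.55 × 0.142 = 0.0781
Half-life = ln 2 / λ = 0.6931 / 0.0781 ≈ 8.87 years

half-life ≈ 8.9 years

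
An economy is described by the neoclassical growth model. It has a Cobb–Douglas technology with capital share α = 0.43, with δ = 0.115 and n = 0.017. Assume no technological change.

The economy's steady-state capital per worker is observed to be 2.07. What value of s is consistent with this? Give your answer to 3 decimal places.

In steady state, investment equals break-even investment: s·k^α = (n + δ)·k.
So s / (n + δ) = (k*)^(1−α) = 2.07^0.57 = 1.5139.
Therefore s = 1.5139 × (n + δ) = 1.5139 × 0.132 = 0.1998.

s ≈ 0.200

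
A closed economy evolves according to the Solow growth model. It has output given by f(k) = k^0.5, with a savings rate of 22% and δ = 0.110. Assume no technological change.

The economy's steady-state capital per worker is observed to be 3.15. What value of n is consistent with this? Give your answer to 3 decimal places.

In steady state, investment equals break-even investment: s·k^α = (n + δ)·k.
So s / (n + δ) = (k*)^(1−α) = 3.15^0.5 = 1.7748.
Therefore n + δ = s / 1.7748 = 0.22 / 1.7748 = 0.1240, so n = 0.1240 − 0.110 = 0.0140.

n ≈ 0.014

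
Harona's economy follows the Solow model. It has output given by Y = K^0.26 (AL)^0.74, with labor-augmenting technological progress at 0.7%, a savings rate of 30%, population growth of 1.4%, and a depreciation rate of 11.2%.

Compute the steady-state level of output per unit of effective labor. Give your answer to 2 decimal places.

At the steady state, Δk = 0, so s·k^α = (n + g + δ)·k.
Dividing both sides by k: k^(1−α) = s / (n + g + δ).
k^0.74 = 0.30 / (0.014 + 0.007 + 0.112) = 0.30 / 0.133 = 2.2556
k* = 2.2556^(1/0.74) ≈ 3.0018
y* = (k*)^α = 3.0018^0.26 ≈ 1.3308

y* ≈ 1.33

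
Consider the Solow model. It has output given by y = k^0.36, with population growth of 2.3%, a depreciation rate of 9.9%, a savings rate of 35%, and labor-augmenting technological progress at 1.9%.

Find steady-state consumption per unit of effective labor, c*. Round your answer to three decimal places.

c* ≈ 1.084

At the steady state, Δk = 0, so s·k^α = (n + g + δ)·k.
Rearranging, k^(1−α) = s / (n + g + δ).
k^0.64 = 0.35 / (0.023 + 0.019 + 0.099) = 0.35 / 0.141 = 2.4823
k* = 2.4823^(1/0.64) ≈ 4.1396
y* = (k*)^α = 4.1396^0.36 ≈ 1.6677
c* = (1 − s)·y* = (1 − 0.35) × 1.6677 ≈ 1.0840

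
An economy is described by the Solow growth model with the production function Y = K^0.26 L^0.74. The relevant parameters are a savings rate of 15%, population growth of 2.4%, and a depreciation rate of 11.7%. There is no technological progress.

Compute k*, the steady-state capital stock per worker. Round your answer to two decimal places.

k* = 1.09

In steady state, investment equals break-even investment: s·k^α = (n + δ)·k.
Rearranging, k^(1−α) = s / (n + δ).
k^0.74 = 0.15 / (0.024 + 0.117) = 0.15 / 0.141 = 1.0638
k* = 1.0638^(1/0.74) ≈ 1.0872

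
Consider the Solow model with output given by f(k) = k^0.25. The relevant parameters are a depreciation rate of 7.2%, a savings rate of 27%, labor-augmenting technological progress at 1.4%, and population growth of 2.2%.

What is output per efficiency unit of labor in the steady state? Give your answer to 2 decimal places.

y* = 1.36

Steady state requires s·f(k) = (n + g + δ)·k, i.e. s·k^α = (n + g + δ)·k.
Rearranging, k^(1−α) = s / (n + g + δ).
k^0.75 = 0.27 / (0.022 + 0.014 + 0.072) = 0.27 / 0.108 = 2.5000
k* = 2.5000^(1/0.75) ≈ 3.3930
y* = (k*)^α = 3.3930^0.25 ≈ 1.3572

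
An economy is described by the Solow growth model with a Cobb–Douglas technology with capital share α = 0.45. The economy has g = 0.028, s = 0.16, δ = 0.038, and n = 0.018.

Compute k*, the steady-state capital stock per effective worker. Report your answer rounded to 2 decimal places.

k* = 3.23

At the steady state, Δk = 0, so s·k^α = (n + g + δ)·k.
Rearranging, k^(1−α) = s / (n + g + δ).
k^0.55 = 0.16 / (0.018 + 0.028 + 0.038) = 0.16 / 0.084 = 1.9048
k* = 1.9048^(1/0.55) ≈ 3.2271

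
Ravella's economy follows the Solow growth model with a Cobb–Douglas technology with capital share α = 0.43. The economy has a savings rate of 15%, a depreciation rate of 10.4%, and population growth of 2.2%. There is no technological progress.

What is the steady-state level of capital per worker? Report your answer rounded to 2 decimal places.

k* = 1.36

Steady state requires s·f(k) = (n + δ)·k, i.e. s·k^α = (n + δ)·k.
Rearranging, k^(1−α) = s / (n + δ).
k^0.57 = 0.15 / (0.022 + 0.104) = 0.15 / 0.126 = 1.1905
k* = 1.1905^(1/0.57) ≈ 1.3579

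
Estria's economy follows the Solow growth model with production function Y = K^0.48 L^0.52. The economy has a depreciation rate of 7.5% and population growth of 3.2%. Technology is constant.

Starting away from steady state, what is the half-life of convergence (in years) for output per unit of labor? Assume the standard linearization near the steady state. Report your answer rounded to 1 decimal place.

Near the steady state the convergence rate is λ = (1 − α)(n + δ).
λ = (1 − 0.48) × 0.107 = 0.52 × 0.107 = 0.05564
Half-life = ln 2 / λ = 0.6931 / 0.05564 ≈ 12.46 years

half-life ≈ 12.5 years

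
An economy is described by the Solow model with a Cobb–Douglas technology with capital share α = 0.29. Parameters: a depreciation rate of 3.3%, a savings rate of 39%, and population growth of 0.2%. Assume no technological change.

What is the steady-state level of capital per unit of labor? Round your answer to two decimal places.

k* = 29.83

Steady state requires s·f(k) = (n + δ)·k, i.e. s·k^α = (n + δ)·k.
Rearranging, k^(1−α) = s / (n + δ).
k^0.71 = 0.39 / (0.002 + 0.033) = 0.39 / 0.035 = 11.1429
k* = 11.1429^(1/0.71) ≈ 29.8295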